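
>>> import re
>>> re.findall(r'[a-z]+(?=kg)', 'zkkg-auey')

['zk']

The positive lookaround only admits positions where the adjacent text matches; those characters stay outside the span.
Scanning left to right: at [0:2] → 'zk'.
With no groups in the pattern, `findall` gives back each whole match — 1 here.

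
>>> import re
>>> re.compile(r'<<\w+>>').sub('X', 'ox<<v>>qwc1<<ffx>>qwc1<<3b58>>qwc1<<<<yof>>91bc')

Matches: at [2:7] → '<<v>>'; at [11:18] → '<<ffx>>'; at [22:30] → '<<3b58>>'; at [36:43] → '<<yof>>'.
Each match is replaced by 'X'.

'oxXqwc1Xqwc1Xqwc1<<X91bc'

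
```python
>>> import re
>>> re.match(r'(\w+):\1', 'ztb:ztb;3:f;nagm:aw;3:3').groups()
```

('ztb',)

A backreference is literal: `\1` must see the identical characters the first group matched.
`re.match` only tries the pattern at the start of the string.
The match spans [0:7] → 'ztb:ztb'.
Captured: group 1 = 'ztb'.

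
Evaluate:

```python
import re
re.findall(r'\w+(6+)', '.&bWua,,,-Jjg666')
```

`findall` collects group 1 from the one match (1 total).

['6']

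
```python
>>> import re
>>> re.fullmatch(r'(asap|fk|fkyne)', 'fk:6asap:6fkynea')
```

`re.fullmatch` requires the pattern to consume the entire string.
Here the pattern can't cover the whole string, so the call returns None.

None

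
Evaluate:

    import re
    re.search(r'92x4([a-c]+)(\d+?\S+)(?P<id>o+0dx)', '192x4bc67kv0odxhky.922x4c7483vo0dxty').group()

'92x4bc67kv0odxhky.922x4c7483vo0dx'

The match spans [1:34] → '92x4bc67kv0odxhky.922x4c7483vo0dx'.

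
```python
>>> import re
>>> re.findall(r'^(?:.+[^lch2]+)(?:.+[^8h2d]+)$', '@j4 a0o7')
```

['@j4 a0o7']

Pattern: anchored at the start of the string; then one or more of any character, then one or more of any character except [lch2] (non-capturing group); then one or more of any character, then one or more of any character except [8h2d] (non-capturing group); then anchored at the end.
Scanning left to right: at [0:8] → '@j4 a0o7'.
Since nothing is captured, `findall` lists the 1 matched substring directly.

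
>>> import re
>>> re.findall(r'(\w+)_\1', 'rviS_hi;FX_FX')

['FX']

A backreference is literal: `\1` must see the identical characters the first group matched.
With a single group, `findall` returns only what that group captured — 1 item.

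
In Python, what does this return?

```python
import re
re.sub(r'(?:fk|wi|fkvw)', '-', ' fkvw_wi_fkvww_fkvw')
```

Branches in `(...|...)` are attempted left-to-right; the first branch that allows the whole pattern to succeed is taken.
Matches: at [1:3] → 'fk'; at [6:8] → 'wi'; at [9:11] → 'fk'; at [15:17] → 'fk'.
Each match is replaced by '-'.

' -vw_-_-vww_-vw'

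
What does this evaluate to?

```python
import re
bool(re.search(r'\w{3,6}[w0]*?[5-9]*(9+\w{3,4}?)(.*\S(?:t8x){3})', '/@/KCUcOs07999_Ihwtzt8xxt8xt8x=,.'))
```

False

Pattern: 3 to 6 of a word character; then zero or more of one of [w0] (lazy), then zero or more of a character in [5-9]; then one or more of a literal '9', then 3 to 4 of a word character (lazy) (captured); then zero or more of any character, then a non-whitespace character, then the literal 't8x' repeated 3 times (captured).
`re.search` tries every starting position until one works.
Here no position works, so the call returns None, and `bool(None)` is False.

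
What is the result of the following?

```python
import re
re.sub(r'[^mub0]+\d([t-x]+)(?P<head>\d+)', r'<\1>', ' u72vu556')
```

' u<vu>'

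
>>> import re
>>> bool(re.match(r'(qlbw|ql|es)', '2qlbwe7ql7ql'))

`match` is anchored at position 0; if the pattern doesn't fit there, it returns None.
Here the pattern fails at index 0, so the call returns None, and `bool(None)` is False.

False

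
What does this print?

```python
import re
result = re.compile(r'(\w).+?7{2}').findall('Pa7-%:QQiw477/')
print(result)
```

['P']

The pattern matches a word character (captured); then one or more of any character (lazy), then exactly 2 of a literal '7'.
One capturing group, so `findall` returns just the captured substring from the one match — 1 in all.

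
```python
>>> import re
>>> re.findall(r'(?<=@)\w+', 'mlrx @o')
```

['o']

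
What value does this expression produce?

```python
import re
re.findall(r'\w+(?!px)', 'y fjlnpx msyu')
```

A negative assertion filters positions out without eating any characters.
Walking the string: at [0:1] → 'y'; at [2:8] → 'fjlnpx'; at [9:13] → 'msyu'.
`findall` yields the raw match text (3 of them) because the pattern has no groups.

['y', 'fjlnpx', 'msyu']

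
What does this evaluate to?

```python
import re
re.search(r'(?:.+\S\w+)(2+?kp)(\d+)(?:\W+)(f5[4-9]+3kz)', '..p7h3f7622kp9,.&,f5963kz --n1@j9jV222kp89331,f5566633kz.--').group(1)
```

The match spans [0:25] → '..p7h3f7622kp9,.&,f5963kz'.
Captured: group 1 = '2kp', group 2 = '9', group 3 = 'f5963kz'.

'2kp'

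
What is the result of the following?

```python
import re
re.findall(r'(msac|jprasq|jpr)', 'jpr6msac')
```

['jpr', 'msac']

Walking the string: at [0:3] match 'jpr', group 1 = 'jpr'; at [4:8] match 'msac', group 1 = 'msac'.
`findall` collects group 1 from each match (2 total).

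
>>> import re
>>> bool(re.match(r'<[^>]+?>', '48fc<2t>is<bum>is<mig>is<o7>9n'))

`re.match` won't scan ahead — the pattern has to work from the very first character.
Here the string doesn't start with a match, so the call returns None, and `bool(None)` is False.

False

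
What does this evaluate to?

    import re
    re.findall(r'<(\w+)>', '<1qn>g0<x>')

['1qn', 'x']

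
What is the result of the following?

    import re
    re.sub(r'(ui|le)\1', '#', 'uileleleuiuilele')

'ui#le##'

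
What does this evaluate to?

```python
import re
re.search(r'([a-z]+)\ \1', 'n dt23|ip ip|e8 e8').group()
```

After group 1 captures some text, `\1` only succeeds where that same text appears again.
`re.search` tries every starting position until one works.
The match spans [7:12] → 'ip ip'.
Captured: group 1 = 'ip'.

'ip ip'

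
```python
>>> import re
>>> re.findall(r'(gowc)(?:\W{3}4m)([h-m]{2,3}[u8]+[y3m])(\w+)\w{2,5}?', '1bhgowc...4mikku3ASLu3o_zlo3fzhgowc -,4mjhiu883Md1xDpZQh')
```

[('gowc', 'ikku3', 'ASLu3o_zlo3fzhgo')]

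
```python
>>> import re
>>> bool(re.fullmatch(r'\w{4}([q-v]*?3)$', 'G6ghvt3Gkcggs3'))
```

False

`fullmatch` succeeds only if the pattern covers the string from start to end.
Here the pattern can't cover the whole string, so the call returns None, and `bool(None)` is False.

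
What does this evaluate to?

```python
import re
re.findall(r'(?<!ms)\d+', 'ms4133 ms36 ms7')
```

['133', '6']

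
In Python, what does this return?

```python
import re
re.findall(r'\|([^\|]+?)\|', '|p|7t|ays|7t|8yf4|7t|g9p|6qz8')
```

Scanning left to right: at [0:3] match '|p|', group 1 = 'p'; at [5:10] match '|ays|', group 1 = 'ays'; at [12:18] match '|8yf4|', group 1 = '8yf4'; at [20:25] match '|g9p|', group 1 = 'g9p'.
With a single group, `findall` returns only what that group captured — 4 items.

['p', 'ays', '8yf4', 'g9p']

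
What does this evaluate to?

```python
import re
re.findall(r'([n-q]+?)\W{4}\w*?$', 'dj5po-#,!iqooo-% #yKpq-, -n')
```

Pattern: one or more of a character in [n-q] (lazy) (captured); then exactly 4 of a non-word character, then zero or more of a word character (lazy); then anchored at the end.
Scanning left to right: at [20:27] match 'pq-, -n', group 1 = 'pq'.
With a single group, `findall` returns only what that group captured — 1 item.

['pq']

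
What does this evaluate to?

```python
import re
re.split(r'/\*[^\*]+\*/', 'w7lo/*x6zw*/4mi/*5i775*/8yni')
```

Matches to split on: at [4:12] → '/*x6zw*/'; at [15:24] → '/*5i775*/'.
Splitting on the pattern gives 3 pieces.

['w7lo', '4mi', '8yni']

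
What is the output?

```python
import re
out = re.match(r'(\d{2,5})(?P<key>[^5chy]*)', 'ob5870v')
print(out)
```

None

Pattern: 2 to 5 of a digit (captured); then zero or more of any character except [5chy] (captured as 'key').
`re.match` only tries the pattern at the start of the string.
Here position 0 doesn't satisfy it, so the call returns None.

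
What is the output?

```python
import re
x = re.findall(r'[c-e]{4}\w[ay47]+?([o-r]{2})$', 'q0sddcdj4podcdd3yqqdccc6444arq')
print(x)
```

['rq']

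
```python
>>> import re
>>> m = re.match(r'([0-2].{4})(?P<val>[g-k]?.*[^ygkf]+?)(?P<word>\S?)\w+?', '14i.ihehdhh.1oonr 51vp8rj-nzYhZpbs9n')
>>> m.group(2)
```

Pattern: a character in [0-2], then exactly 4 of any character (captured); then optionally a character in [g-k], then zero or more of any character, then one or more of any character except [ygkf] (lazy) (captured as 'val'); then optionally a non-whitespace character (captured as 'word'); then one or more of a word character (lazy).
`re.match` won't scan ahead — the pattern has to work from the very first character.
The match spans [0:36] → '14i.ihehdhh.1oonr 51vp8rj-nzYhZpbs9n'.
Captured: group 1 = '14i.i', group 2 = 'hehdhh.1oonr 51vp8rj-nzYhZpbs9', group 3 = ''.

'hehdhh.1oonr 51vp8rj-nzYhZpbs9'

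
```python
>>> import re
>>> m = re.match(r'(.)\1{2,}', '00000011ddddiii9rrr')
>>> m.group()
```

'000000'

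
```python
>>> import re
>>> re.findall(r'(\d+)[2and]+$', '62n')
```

['62']

The pattern matches one or more of a digit (captured); then one or more of one of [2and]; then anchored at the end.
Walking the string: at [0:3] match '62n', group 1 = '62'.
One capturing group, so `findall` returns just the captured substring from the one match — 1 in all.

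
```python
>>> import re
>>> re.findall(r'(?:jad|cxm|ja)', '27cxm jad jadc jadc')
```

['cxm', 'jad', 'jad', 'jad']

`|` is ordered: at each position the engine commits to the first alternative that works.
Matches: at [2:5] → 'cxm'; at [6:9] → 'jad'; at [10:13] → 'jad'; at [15:18] → 'jad'.
Since nothing is captured, `findall` lists the 4 matched substrings directly.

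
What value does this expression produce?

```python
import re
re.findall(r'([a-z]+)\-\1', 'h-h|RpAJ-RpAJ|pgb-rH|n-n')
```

A backreference is literal: `\1` must see the identical characters the first group matched.
One capturing group, so `findall` returns just the captured substring from each match — 2 in all.

['h', 'n']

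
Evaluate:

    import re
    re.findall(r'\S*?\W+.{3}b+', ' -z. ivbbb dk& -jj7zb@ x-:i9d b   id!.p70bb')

['-z. ivbbb', 'id!.p70bb']

`findall` yields the raw match text (2 of them) because the pattern has no groups.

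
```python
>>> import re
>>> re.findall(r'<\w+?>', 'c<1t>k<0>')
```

`findall` yields the raw match text (2 of them) because the pattern has no groups.

['<1t>', '<0>']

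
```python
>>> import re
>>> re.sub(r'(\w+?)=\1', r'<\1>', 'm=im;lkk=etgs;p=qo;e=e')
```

After group 1 captures some text, `\1` only succeeds where that same text appears again.
Matches: at [19:22] → 'e=e'.
Each match is replaced using the text its own group 1 captured.

'm=im;lkk=etgs;p=qo;<e>'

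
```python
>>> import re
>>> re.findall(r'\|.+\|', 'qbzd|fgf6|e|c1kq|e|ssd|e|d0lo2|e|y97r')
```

['|fgf6|e|c1kq|e|ssd|e|d0lo2|e|']

Walking the string: at [4:33] → '|fgf6|e|c1kq|e|ssd|e|d0lo2|e|'.
Since nothing is captured, `findall` lists the 1 matched substring directly.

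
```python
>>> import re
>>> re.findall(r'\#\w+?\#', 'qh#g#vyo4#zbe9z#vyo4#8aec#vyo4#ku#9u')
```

['#g#', '#zbe9z#', '#8aec#', '#ku#']

With no groups in the pattern, `findall` gives back each whole match — 4 here.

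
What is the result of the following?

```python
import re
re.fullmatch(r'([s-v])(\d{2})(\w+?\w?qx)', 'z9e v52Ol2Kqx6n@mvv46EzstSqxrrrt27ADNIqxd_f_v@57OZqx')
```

None

`re.fullmatch` requires the pattern to consume the entire string.
Here the string isn't matched end-to-end, so the call returns None.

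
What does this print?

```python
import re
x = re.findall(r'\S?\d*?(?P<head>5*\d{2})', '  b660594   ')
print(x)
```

['66', '594']

Pattern: optionally a non-whitespace character, then zero or more of a digit (lazy); then zero or more of the literal '5', then exactly 2 of a digit (captured as 'head').
One capturing group, so `findall` returns just the captured substring from each match — 2 in all.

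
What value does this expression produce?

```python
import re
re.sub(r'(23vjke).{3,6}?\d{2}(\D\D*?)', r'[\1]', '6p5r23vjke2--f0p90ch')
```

'6p5r[23vjke]h'

Pattern: the literal '23v', then the literal 'jke' (captured); then 3 to 6 of any character (lazy), then exactly 2 of a digit; then a non-digit, then zero or more of a non-digit (lazy) (captured).
A `+?`/`*?`/`{m,n}?` starts at its minimum and grows only as far as needed for what follows to match.
Matches: at [4:19] → '23vjke2--f0p90c'.
`\1` in the replacement pulls in group 1's text for each match.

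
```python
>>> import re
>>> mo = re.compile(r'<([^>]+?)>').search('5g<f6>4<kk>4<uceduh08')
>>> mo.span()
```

(2, 6)

Unlike `match`, `search` isn't anchored — it looks for the pattern anywhere in the string.
The match spans [2:6] → '<f6>'.
Captured: group 1 = 'f6'.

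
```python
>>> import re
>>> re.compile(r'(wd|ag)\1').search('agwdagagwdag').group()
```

'agag'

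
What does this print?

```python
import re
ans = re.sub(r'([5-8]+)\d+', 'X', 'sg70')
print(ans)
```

This matches one or more of a character in [5-8] (captured); then one or more of a digit.
Matches: at [2:4] → '70'.
`sub` substitutes 'X' at each match site.

sgX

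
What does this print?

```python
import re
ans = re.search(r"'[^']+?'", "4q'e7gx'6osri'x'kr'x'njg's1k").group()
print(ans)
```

'e7gx'

`re.search` scans for the first position where the pattern succeeds.
The match spans [2:8] → "'e7gx'".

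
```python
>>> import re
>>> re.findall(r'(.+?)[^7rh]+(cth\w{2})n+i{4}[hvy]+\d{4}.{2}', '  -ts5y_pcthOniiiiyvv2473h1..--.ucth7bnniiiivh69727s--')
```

Pattern: one or more of any character (lazy) (captured); then one or more of any character except [7rh]; then the literal 'cth', then exactly 2 of a word character (captured); then one or more of the literal 'n', then exactly 4 of a literal 'i', then one or more of one of [hvy]; then exactly 4 of a digit, then exactly 2 of any character.
Because the quantifier is non-greedy, it stops expanding at the earliest point where the rest of the pattern can succeed.
Matches: at [0:52] match '  -ts5y_pcthOniiiiyvv2473h1..--.ucth7bnniiiivh69727s', groups = ('  -ts5y_pcthOniiiiyvv2473h', 'cth7b').
Multiple groups make `findall` return tuples — one 2-tuple for the one match.

[('  -ts5y_pcthOniiiiyvv2473h', 'cth7b')]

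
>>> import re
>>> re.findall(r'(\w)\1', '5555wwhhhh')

['5', '5', 'w', 'h', 'h']

A backreference is literal: `\1` must see the identical characters the first group matched.
Walking the string: at [0:2] match '55', group 1 = '5'; at [2:4] match '55', group 1 = '5'; at [4:6] match 'ww', group 1 = 'w'; at [6:8] match 'hh', group 1 = 'h'; at [8:10] match 'hh', group 1 = 'h'.
One capturing group, so `findall` returns just the captured substring from each match — 5 in all.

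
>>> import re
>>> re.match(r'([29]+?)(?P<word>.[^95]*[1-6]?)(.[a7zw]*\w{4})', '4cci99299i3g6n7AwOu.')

None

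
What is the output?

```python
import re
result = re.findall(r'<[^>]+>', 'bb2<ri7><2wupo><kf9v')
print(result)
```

['<ri7>', '<2wupo>']

Since nothing is captured, `findall` lists the 2 matched substrings directly.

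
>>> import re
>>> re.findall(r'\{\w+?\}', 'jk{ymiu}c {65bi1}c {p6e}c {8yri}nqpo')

No capturing groups, so `findall` returns the 4 full match strings.

['{ymiu}', '{65bi1}', '{p6e}', '{8yri}']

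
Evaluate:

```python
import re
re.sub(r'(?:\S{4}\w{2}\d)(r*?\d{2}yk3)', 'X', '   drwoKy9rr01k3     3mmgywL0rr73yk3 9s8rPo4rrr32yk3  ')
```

'   drwoKy9rr01k3     3X X  '

`sub` substitutes 'X' at each match site.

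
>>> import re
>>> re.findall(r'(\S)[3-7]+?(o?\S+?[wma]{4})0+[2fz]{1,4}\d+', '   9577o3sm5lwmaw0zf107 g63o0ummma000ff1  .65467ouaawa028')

[('9', '77o3sm5lwmaw'), ('g', '3o0ummma'), ('.', '5467ouaawa')]

The pattern matches a non-whitespace character (captured); then one or more of a character in [3-7] (lazy); then optionally the literal 'o', then one or more of a non-whitespace character (lazy), then exactly 4 of one of [wma] (captured); then one or more of a literal '0', then 1 to 4 of one of [2fz], then one or more of a digit.
A `+?`/`*?`/`{m,n}?` starts at its minimum and grows only as far as needed for what follows to match.
Matches: at [3:23] match '9577o3sm5lwmaw0zf107', groups = ('9', '77o3sm5lwmaw'); at [24:40] match 'g63o0ummma000ff1', groups = ('g', '3o0ummma'); at [42:57] match '.65467ouaawa028', groups = ('.', '5467ouaawa').
2 groups means each result is a tuple of 2 captured strings — 3 here.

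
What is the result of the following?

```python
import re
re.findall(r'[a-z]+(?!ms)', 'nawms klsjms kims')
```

The negative lookaround is zero-width — it rules out positions where the adjacent text would match, without consuming anything.
No capturing groups, so `findall` returns the 3 full match strings.

['nawms', 'klsjms', 'kims']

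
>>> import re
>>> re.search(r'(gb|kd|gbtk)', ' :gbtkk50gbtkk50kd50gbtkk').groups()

Alternation isn't longest-match — the leftmost alternative that fits at this position is chosen.
Unlike `match`, `search` isn't anchored — it looks for the pattern anywhere in the string.
The match spans [2:4] → 'gb'.
Captured: group 1 = 'gb'.

('gb',)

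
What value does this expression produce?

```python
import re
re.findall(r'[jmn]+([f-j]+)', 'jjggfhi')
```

['ggfhi']

The pattern matches one or more of one of [jmn]; then one or more of a character in [f-j] (captured).
Matches: at [0:7] match 'jjggfhi', group 1 = 'ggfhi'.
`findall` collects group 1 from the one match (1 total).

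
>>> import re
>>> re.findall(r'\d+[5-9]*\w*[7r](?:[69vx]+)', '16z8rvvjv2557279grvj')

Pattern: one or more of a digit, then zero or more of a character in [5-9], then zero or more of a word character; then one of [7r]; then one or more of one of [69vx] (non-capturing group).
With no groups in the pattern, `findall` gives back each whole match — 1 here.

['16z8rvvjv2557279grv']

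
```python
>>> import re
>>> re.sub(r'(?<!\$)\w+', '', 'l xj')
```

' '

The negative lookaround is zero-width — it rules out positions where the adjacent text would match, without consuming anything.
Matches: at [0:1] → 'l'; at [2:4] → 'xj'.
Each match is replaced by ''.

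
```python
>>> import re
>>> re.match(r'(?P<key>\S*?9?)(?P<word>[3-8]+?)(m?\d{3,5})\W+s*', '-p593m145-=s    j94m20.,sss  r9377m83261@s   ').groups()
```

The pattern matches zero or more of a non-whitespace character (lazy), then optionally a literal '9' (captured as 'key'); then one or more of a character in [3-8] (lazy) (captured as 'word'); then optionally the literal 'm', then 3 to 5 of a digit (captured); then one or more of a non-word character, then zero or more of the literal 's'.
`re.match` won't scan ahead — the pattern has to work from the very first character.
The match spans [0:12] → '-p593m145-=s'.
Captured: group 1 = '-p59', group 2 = '3', group 3 = 'm145'.

('-p59', '3', 'm145')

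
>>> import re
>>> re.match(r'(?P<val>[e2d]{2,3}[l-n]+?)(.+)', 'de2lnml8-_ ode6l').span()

`match` is anchored at position 0; if the pattern doesn't fit there, it returns None.
The match spans [0:16] → 'de2lnml8-_ ode6l'.

(0, 16)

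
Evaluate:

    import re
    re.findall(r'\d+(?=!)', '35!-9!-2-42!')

['35', '9', '42']

The lookaround is zero-width — it requires the adjacent text to match without consuming it, so the asserted text isn't part of the match.
Scanning left to right: at [0:2] → '35'; at [4:5] → '9'; at [9:11] → '42'.
With no groups in the pattern, `findall` gives back each whole match — 3 here.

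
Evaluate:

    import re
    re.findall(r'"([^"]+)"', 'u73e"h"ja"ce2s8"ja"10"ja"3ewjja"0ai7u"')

['h', 'ce2s8', '10', '3ewjja']

With a single group, `findall` returns only what that group captured — 4 items.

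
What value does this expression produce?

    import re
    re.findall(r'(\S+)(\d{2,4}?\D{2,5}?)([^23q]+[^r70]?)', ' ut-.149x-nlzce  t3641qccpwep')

The `?` after the quantifier makes it lazy — it takes as little as possible before letting the rest of the pattern try.
With 3 capturing groups, `findall` returns a 3-tuple per match.

[('ut-.1', '49x-', 'nlzce  t3'), ('6', '41qc', 'cpwep')]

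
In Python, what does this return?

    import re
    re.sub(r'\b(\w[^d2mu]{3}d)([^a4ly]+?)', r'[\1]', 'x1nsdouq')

'[x1nsd]uq'

Lazy quantifiers expand one character at a time until the remainder of the pattern can match.
`\1` in the replacement pulls in group 1's text for each match.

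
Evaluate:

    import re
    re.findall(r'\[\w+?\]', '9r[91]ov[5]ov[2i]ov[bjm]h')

Walking the string: at [2:6] → '[91]'; at [8:11] → '[5]'; at [13:17] → '[2i]'; at [19:24] → '[bjm]'.
Since nothing is captured, `findall` lists the 4 matched substrings directly.

['[91]', '[5]', '[2i]', '[bjm]']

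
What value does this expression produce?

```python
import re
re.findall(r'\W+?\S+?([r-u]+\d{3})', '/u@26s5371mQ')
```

['s537']

The pattern matches one or more of a non-word character (lazy), then one or more of a non-whitespace character (lazy); then one or more of a character in [r-u], then exactly 3 of a digit (captured).
With a single group, `findall` returns only what that group captured — 1 item.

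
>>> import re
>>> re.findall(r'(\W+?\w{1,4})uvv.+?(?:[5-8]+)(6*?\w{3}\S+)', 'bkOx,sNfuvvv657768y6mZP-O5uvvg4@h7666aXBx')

The pattern matches one or more of a non-word character (lazy), then 1 to 4 of a word character (captured); then the literal 'uvv', then one or more of any character (lazy); then one or more of a character in [5-8] (non-capturing group); then zero or more of the literal '6' (lazy), then exactly 3 of a word character, then one or more of a non-whitespace character (captured).
Scanning left to right: at [4:41] match ',sNfuvvv657768y6mZP-O5uvvg4@h7666aXBx', groups = (',sNf', 'y6mZP-O5uvvg4@h7666aXBx').
2 groups means the one result is a tuple of 2 captured strings — 1 here.

[(',sNf', 'y6mZP-O5uvvg4@h7666aXBx')]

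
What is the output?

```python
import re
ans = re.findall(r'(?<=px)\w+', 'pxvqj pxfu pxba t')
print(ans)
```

['vqj', 'fu', 'ba']

Lookahead/lookbehind check context without consuming it, so the matched span excludes the asserted characters.
Since nothing is captured, `findall` lists the 3 matched substrings directly.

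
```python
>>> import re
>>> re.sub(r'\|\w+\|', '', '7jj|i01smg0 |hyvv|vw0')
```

'7jj|i01smg0 vw0'

Matches: at [12:18] → '|hyvv|'.
Every occurrence is swapped for ''.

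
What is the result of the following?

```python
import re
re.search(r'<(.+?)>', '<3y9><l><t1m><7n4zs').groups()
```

('3y9',)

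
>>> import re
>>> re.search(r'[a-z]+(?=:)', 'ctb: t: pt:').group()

'ctb'

Because the assertion is zero-width, the text it checks is not consumed and won't appear in the result.
`re.search` scans for the first position where the pattern succeeds.
The match spans [0:3] → 'ctb'.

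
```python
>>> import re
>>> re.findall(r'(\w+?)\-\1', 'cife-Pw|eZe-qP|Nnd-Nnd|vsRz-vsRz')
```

['Nnd', 'vsRz']

A backreference is literal: `\1` must see the identical characters the first group matched.
Walking the string: at [15:22] match 'Nnd-Nnd', group 1 = 'Nnd'; at [23:32] match 'vsRz-vsRz', group 1 = 'vsRz'.
`findall` collects group 1 from each match (2 total).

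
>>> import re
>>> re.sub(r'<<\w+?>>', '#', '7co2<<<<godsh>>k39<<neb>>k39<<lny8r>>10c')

Matches: at [6:15] → '<<godsh>>'; at [18:25] → '<<neb>>'; at [28:37] → '<<lny8r>>'.
Each match is replaced by '#'.

'7co2<<#k39#k39#10c'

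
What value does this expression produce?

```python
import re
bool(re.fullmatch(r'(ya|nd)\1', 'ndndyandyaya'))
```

False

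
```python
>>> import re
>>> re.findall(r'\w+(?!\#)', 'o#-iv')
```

`(?!…)`/`(?<!…)` only lets a position through if the neighbouring text does NOT match; no characters are consumed.
`findall` yields the raw match text (1 of them) because the pattern has no groups.

['iv']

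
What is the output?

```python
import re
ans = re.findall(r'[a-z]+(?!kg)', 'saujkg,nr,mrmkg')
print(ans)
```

Because the assertion is negative and zero-width, positions next to the forbidden text are skipped.
Matches: at [0:6] → 'saujkg'; at [7:9] → 'nr'; at [10:15] → 'mrmkg'.
`findall` yields the raw match text (3 of them) because the pattern has no groups.

['saujkg', 'nr', 'mrmkg']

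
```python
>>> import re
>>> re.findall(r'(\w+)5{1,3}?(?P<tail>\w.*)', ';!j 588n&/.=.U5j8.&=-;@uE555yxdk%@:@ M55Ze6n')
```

This matches one or more of a word character (captured); then 1 to 3 of a literal '5' (lazy); then a word character, then zero or more of any character (captured as 'tail').
Matches: at [13:44] match 'U5j8.&=-;@uE555yxdk%@:@ M55Ze6n', groups = ('U', 'j8.&=-;@uE555yxdk%@:@ M55Ze6n').
With 2 capturing groups, `findall` returns a 2-tuple per match.

[('U', 'j8.&=-;@uE555yxdk%@:@ M55Ze6n')]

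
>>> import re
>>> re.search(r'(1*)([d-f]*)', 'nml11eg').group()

The pattern matches zero or more of a literal '1' (captured); then zero or more of a character in [d-f] (captured).
Unlike `match`, `search` isn't anchored — it looks for the pattern anywhere in the string.
The match spans [0:0] → ''.
Captured: group 1 = '', group 2 = ''.

''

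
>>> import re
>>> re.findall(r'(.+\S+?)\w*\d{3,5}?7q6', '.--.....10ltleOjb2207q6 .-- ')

['.--.....10ltleOjb']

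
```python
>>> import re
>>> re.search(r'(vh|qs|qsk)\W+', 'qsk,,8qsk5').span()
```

(0, 5)

`re.search` tries every starting position until one works.
The match spans [0:5] → 'qsk,,'.
Captured: group 1 = 'qsk'.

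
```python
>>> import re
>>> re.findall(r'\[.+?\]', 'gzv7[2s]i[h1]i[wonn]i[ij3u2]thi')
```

['[2s]', '[h1]', '[wonn]', '[ij3u2]']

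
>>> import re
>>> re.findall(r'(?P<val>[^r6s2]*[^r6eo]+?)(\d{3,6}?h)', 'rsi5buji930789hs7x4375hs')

[('si5buji', '930789h'), ('s7x', '4375h')]

This matches zero or more of any character except [r6s2], then one or more of any character except [r6eo] (lazy) (captured as 'val'); then 3 to 6 of a digit (lazy), then a literal 'h' (captured).
Lazy quantifiers expand one character at a time until the remainder of the pattern can match.
Matches: at [1:15] match 'si5buji930789h', groups = ('si5buji', '930789h'); at [15:23] match 's7x4375h', groups = ('s7x', '4375h').
Multiple groups make `findall` return tuples — one 2-tuple for each match.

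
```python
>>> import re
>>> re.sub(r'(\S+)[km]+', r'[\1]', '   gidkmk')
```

'   [gidkm]'

This matches one or more of a non-whitespace character (captured); then one or more of one of [km].
Matches: at [3:9] → 'gidkmk'.
Each match is replaced using the text its own group 1 captured.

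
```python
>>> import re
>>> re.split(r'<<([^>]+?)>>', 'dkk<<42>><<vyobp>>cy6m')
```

['dkk', '42', '', 'vyobp', 'cy6m']

Matches to split on: at [3:9] → '<<42>>'; at [9:18] → '<<vyobp>>'.
`re.split` interleaves the captured-group text with the surrounding fragments.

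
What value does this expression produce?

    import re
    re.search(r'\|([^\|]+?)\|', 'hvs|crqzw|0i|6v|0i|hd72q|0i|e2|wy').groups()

('crqzw',)

The match spans [3:10] → '|crqzw|'.
Captured: group 1 = 'crqzw'.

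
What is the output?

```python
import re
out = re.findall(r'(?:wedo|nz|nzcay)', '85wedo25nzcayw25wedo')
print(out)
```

['wedo', 'nz', 'wedo']

`|` is ordered: at each position the engine commits to the first alternative that works.
Since nothing is captured, `findall` lists the 3 matched substrings directly.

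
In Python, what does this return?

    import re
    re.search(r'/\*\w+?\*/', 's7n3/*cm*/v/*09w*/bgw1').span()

(4, 10)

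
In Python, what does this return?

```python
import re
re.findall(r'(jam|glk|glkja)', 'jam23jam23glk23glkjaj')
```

['jam', 'jam', 'glk', 'glk']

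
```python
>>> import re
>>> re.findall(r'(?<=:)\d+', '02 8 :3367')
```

['3367']

Lookahead/lookbehind check context without consuming it, so the matched span excludes the asserted characters.
Scanning left to right: at [6:10] → '3367'.
No capturing groups, so `findall` returns the 1 full match string.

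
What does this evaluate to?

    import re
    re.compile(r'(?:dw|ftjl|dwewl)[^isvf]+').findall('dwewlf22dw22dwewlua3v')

['dwewl', 'dw22dwewlua3']

Scanning left to right: at [0:5] → 'dwewl'; at [8:20] → 'dw22dwewlua3'.
`findall` yields the raw match text (2 of them) because the pattern has no groups.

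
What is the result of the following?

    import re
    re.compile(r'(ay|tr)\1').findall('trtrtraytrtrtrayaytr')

['tr', 'tr', 'ay']

The backreference `\1` re-matches whatever the first group consumed, character for character.
Matches: at [0:4] match 'trtr', group 1 = 'tr'; at [8:12] match 'trtr', group 1 = 'tr'; at [14:18] match 'ayay', group 1 = 'ay'.
Because there's exactly one group, `findall` drops the full match and keeps group 1 from each hit.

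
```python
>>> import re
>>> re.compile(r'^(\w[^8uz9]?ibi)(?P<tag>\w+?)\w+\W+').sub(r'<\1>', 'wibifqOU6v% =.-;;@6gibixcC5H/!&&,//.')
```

'<wibi>6gibixcC5H/!&&,//.'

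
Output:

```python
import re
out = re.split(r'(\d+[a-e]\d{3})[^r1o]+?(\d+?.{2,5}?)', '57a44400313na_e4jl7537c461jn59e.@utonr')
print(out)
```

['', '57a444', '031', '3na_e4jl', '7537c461', '59e', '.@utonr']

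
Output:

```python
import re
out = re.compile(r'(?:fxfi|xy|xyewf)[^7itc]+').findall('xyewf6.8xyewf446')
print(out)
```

With no groups in the pattern, `findall` gives back each whole match — 1 here.

['xyewf6.8xyewf446']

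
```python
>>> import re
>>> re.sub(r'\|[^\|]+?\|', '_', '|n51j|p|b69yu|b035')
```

'_p_b035'

Every occurrence is swapped for '_'.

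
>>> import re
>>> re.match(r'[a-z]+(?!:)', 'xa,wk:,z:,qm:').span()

(0, 2)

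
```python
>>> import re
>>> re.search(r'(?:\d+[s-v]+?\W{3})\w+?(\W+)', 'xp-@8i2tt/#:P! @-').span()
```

The pattern matches one or more of a digit, then one or more of a character in [s-v] (lazy), then exactly 3 of a non-word character (non-capturing group); then one or more of a word character (lazy); then one or more of a non-word character (captured).
`re.search` scans for the first position where the pattern succeeds.
The match spans [6:17] → '2tt/#:P! @-'.
Captured: group 1 = '! @-'.

(6, 17)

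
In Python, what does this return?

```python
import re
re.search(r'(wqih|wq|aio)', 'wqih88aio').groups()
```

Alternation isn't longest-match — the leftmost alternative that fits at this position is chosen.
Unlike `match`, `search` isn't anchored — it looks for the pattern anywhere in the string.
The match spans [0:4] → 'wqih'.
Captured: group 1 = 'wqih'.

('wqih',)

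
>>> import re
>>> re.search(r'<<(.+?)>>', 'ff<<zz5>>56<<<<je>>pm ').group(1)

'zz5'

A `+?`/`*?`/`{m,n}?` starts at its minimum and grows only as far as needed for what follows to match.
`search` walks the string left to right and returns the first match it finds.
The match spans [2:9] → '<<zz5>>'.
Captured: group 1 = 'zz5'.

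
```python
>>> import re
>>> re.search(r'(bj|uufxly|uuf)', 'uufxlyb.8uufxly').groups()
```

('uufxly',)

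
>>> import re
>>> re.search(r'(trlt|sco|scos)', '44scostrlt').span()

Branches in `(...|...)` are attempted left-to-right; the first branch that allows the whole pattern to succeed is taken.
`re.search` scans for the first position where the pattern succeeds.
The match spans [2:5] → 'sco'.
Captured: group 1 = 'sco'.

(2, 5)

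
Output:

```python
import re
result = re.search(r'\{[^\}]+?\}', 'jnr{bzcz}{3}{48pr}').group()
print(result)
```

{bzcz}

The match spans [3:9] → '{bzcz}'.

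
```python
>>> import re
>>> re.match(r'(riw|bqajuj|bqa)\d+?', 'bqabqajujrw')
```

`match` is anchored at position 0; if the pattern doesn't fit there, it returns None.
Here position 0 doesn't satisfy it, so the call returns None.

None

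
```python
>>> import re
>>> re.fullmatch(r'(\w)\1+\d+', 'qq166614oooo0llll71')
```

For `fullmatch`, every character of the input must be accounted for by the pattern.
Here the pattern can't cover the whole string, so the call returns None.

None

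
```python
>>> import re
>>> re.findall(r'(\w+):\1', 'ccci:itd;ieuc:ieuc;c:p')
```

`\1` has to match the exact text group 1 already captured.
One capturing group, so `findall` returns just the captured substring from each match — 2 in all.

['i', 'ieuc']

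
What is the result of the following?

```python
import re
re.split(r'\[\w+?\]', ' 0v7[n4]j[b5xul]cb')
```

[' 0v7', 'j', 'cb']

Matches to split on: at [4:8] → '[n4]'; at [9:16] → '[b5xul]'.
The string is cut at each match, leaving 3 pieces.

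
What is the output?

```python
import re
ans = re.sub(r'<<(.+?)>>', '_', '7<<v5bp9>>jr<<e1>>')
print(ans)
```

7_jr_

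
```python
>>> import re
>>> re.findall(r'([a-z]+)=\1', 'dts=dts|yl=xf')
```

`\1` has to match the exact text group 1 already captured.
Walking the string: at [0:7] match 'dts=dts', group 1 = 'dts'.
One capturing group, so `findall` returns just the captured substring from the one match — 1 in all.

['dts']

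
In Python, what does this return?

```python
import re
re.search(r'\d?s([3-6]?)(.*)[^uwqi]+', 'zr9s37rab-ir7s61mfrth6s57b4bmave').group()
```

'9s37rab-ir7s61mfrth6s57b4bmave'

The pattern matches optionally a digit, then the literal 's'; then optionally a character in [3-6] (captured); then zero or more of any character (captured); then one or more of any character except [uwqi].
The match spans [2:32] → '9s37rab-ir7s61mfrth6s57b4bmave'.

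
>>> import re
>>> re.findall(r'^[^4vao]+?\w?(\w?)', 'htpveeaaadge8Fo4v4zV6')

['p']

With the lazy modifier that quantifier settles for the fewest repetitions that let the rest of the pattern succeed (the atoms after it are unaffected and can still be greedy).
One capturing group, so `findall` returns just the captured substring from the one match — 1 in all.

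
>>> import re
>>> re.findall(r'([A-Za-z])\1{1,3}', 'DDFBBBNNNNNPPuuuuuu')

The backreference `\1` re-matches whatever the first group consumed, character for character.
One capturing group, so `findall` returns just the captured substring from each match — 6 in all.

['D', 'B', 'N', 'P', 'u', 'u']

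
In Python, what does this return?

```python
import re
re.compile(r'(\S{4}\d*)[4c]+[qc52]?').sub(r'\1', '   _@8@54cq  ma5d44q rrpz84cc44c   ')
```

'   _@8@54  ma5d4 rrpz84   '

Pattern: exactly 4 of a non-whitespace character, then zero or more of a digit (captured); then one or more of one of [4c], then optionally one of [qc52].
Matches: at [3:11] → '_@8@54cq'; at [13:20] → 'ma5d44q'; at [21:32] → 'rrpz84cc44c'.
The replacement refers to a captured group, so each match is rewritten using its own captured text.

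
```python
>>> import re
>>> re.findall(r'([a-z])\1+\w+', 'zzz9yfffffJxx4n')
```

['z']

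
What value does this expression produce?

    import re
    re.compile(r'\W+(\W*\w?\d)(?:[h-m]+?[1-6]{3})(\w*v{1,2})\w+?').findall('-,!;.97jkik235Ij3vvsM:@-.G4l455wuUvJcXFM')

[('97', 'Ij3vv'), ('G4', 'wuUv')]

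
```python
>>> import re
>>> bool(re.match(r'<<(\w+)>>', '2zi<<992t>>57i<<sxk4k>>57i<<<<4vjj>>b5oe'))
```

With `match`, the pattern is implicitly anchored at the beginning.
Here the string doesn't start with a match, so the call returns None, and `bool(None)` is False.

False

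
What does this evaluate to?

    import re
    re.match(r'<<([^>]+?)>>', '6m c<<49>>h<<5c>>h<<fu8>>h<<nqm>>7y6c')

None

With `match`, the pattern is implicitly anchored at the beginning.
Here the string doesn't start with a match, so the call returns None.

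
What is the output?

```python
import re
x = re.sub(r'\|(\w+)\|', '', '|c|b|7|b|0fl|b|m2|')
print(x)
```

Matches: at [0:3] → '|c|'; at [4:7] → '|7|'; at [8:13] → '|0fl|'; at [14:18] → '|m2|'.
Each match is replaced by ''.

bbb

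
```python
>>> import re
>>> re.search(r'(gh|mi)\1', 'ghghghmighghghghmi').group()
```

'ghgh'

A backreference is literal: `\1` must see the identical characters the first group matched.
`search` walks the string left to right and returns the first match it finds.
The match spans [0:4] → 'ghgh'.
Captured: group 1 = 'gh'.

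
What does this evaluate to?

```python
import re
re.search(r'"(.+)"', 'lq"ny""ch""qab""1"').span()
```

The match spans [2:18] → '"ny""ch""qab""1"'.

(2, 18)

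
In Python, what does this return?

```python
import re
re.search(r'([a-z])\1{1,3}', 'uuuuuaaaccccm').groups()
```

('u',)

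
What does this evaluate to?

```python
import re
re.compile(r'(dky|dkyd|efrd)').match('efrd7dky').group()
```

'efrd'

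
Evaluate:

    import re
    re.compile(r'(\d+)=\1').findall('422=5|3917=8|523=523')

After group 1 captures some text, `\1` only succeeds where that same text appears again.
Walking the string: at [13:20] match '523=523', group 1 = '523'.
With a single group, `findall` returns only what that group captured — 1 item.

['523']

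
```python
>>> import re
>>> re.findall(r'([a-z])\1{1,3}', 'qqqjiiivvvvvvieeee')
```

['q', 'i', 'v', 'v', 'e']

The backreference `\1` re-matches whatever the first group consumed, character for character.
Matches: at [0:3] match 'qqq', group 1 = 'q'; at [4:7] match 'iii', group 1 = 'i'; at [7:11] match 'vvvv', group 1 = 'v'; at [11:13] match 'vv', group 1 = 'v'; at [14:18] match 'eeee', group 1 = 'e'.
Because there's exactly one group, `findall` drops the full match and keeps group 1 from each hit.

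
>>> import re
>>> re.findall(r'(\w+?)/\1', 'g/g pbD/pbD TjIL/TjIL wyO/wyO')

['g', 'pbD', 'TjIL', 'wyO']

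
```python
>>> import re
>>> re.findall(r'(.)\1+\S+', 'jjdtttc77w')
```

['j']

A backreference is literal: `\1` must see the identical characters the first group matched.
Scanning left to right: at [0:10] match 'jjdtttc77w', group 1 = 'j'.
`findall` collects group 1 from the one match (1 total).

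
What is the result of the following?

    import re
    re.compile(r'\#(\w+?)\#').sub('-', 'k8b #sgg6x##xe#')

`sub` substitutes '-' at each match site.

'k8b --'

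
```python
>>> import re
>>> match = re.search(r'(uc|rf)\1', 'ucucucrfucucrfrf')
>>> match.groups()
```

('uc',)

A backreference is literal: `\1` must see the identical characters the first group matched.
`re.search` scans for the first position where the pattern succeeds.
The match spans [0:4] → 'ucuc'.
Captured: group 1 = 'uc'.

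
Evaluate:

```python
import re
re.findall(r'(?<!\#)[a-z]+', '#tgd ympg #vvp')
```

`(?!…)`/`(?<!…)` only lets a position through if the neighbouring text does NOT match; no characters are consumed.
Scanning left to right: at [2:4] → 'gd'; at [5:9] → 'ympg'; at [12:14] → 'vp'.
With no groups in the pattern, `findall` gives back each whole match — 3 here.

['gd', 'ympg', 'vp']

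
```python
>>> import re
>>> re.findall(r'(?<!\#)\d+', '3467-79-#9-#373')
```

A negative assertion filters positions out without eating any characters.
Walking the string: at [0:4] → '3467'; at [5:7] → '79'; at [13:15] → '73'.
`findall` yields the raw match text (3 of them) because the pattern has no groups.

['3467', '79', '73']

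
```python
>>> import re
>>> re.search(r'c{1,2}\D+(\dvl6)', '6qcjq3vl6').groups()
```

('3vl6',)

This matches 1 to 2 of a literal 'c', then one or more of a non-digit; then a digit, then the literal 'vl6' (captured).
`re.search` tries every starting position until one works.
The match spans [2:9] → 'cjq3vl6'.
Captured: group 1 = '3vl6'.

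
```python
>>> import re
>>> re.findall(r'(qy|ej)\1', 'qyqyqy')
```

['qy']

`\1` is not a pattern — it's the concrete string captured by group 1, re-applied verbatim.
One capturing group, so `findall` returns just the captured substring from the one match — 1 in all.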